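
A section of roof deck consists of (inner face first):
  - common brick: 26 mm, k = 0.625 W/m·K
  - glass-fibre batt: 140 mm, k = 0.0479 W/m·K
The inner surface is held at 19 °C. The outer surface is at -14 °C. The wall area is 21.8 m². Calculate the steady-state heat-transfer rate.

Series thermal resistances:
R_common brick = L/(kA) = 0.026/(0.625×21.8) = 0.001908 K/W
R_glass-fibre batt = L/(kA) = 0.14/(0.0479×21.8) = 0.1341 K/W
R_total = 0.136 K/W
Q = ΔT / R_total = 33 / 0.136

Q ≈ 243 W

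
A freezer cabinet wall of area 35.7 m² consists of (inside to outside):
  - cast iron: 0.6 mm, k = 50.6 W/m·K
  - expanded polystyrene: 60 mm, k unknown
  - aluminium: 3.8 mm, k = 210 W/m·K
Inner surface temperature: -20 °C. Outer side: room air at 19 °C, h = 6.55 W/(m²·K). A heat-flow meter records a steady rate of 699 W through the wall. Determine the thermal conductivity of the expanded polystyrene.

Using the resistance-network approach (series):
R_cast iron = L/(kA) = 0.0006/(50.6×35.7) = 3.321×10^-7 K/W
R_aluminium = L/(kA) = 0.0038/(210×35.7) = 5.069×10^-7 K/W
R_outer film = 1/(h_o·A) = 1/(6.55×35.7) = 0.004277 K/W
Sum of known resistances R_other = 0.004277 K/W
Total R = ΔT/Q = 39/699 = 0.05579 K/W
R_expanded polystyrene = R_total − R_other = 0.05152 K/W
k = L/(R·A) = 0.06/(0.05152×35.7)

k ≈ 0.0326 W/(m·K)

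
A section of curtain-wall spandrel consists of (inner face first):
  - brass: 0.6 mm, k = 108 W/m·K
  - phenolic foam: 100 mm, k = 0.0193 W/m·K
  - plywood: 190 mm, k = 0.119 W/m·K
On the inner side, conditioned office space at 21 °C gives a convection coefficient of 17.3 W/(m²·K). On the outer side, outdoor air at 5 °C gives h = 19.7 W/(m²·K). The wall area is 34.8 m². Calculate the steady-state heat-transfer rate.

Q ≈ 80.9 W

Treating each layer as a thermal resistance in series:
R_inner film = 1/(h_i·A) = 1/(17.3×34.8) = 0.001661 K/W
R_brass = L/(kA) = 0.0006/(108×34.8) = 1.596×10^-7 K/W
R_phenolic foam = L/(kA) = 0.1/(0.0193×34.8) = 0.1489 K/W
R_plywood = L/(kA) = 0.19/(0.119×34.8) = 0.04588 K/W
R_outer film = 1/(h_o·A) = 1/(19.7×34.8) = 0.001459 K/W
R_total = 0.1979 K/W
Q = ΔT / R_total = 16 / 0.1979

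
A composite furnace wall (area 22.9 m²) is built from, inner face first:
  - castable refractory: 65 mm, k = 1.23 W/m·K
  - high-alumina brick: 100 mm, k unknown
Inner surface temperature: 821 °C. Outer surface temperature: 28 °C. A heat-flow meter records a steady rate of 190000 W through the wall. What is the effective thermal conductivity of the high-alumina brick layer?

Treating each layer as a thermal resistance in series:
R_castable refractory = L/(kA) = 0.065/(1.23×22.9) = 0.002308 K/W
Sum of known resistances R_other = 0.002308 K/W
Total R = ΔT/Q = 793/190000 = 0.004174 K/W
R_high-alumina brick = R_total − R_other = 0.001866 K/W
k = L/(R·A) = 0.1/(0.001866×22.9)

k ≈ 2.34 W/(m·K)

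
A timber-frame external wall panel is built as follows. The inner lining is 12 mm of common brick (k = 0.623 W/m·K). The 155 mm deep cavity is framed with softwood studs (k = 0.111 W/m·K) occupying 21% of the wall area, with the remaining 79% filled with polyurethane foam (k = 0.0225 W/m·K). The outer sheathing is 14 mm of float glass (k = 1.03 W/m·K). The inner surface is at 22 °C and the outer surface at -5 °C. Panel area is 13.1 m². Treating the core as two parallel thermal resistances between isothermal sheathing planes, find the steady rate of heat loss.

Sheathing layers in series; stud and cavity paths in parallel between them.
R_inner = 0.012/(0.623×13.1) = 0.00147 K/W
R_stud  = 0.155/(0.111×0.21×13.1) = 0.5076 K/W
R_cav   = 0.155/(0.0225×0.79×13.1) = 0.6657 K/W
1/R_core = 1/R_stud + 1/R_cav → R_core = 0.288 K/W
R_outer = 0.014/(1.03×13.1) = 0.001038 K/W
R_total = 0.2905 K/W
Q = ΔT/R_total = 27/0.2905

Q ≈ 92.9 W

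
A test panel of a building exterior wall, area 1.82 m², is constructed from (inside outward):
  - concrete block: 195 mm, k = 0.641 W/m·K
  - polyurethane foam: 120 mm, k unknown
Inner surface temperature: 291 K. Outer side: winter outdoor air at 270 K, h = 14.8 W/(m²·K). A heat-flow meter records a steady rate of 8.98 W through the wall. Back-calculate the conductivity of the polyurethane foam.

k ≈ 0.0309 W/(m·K)

Treating each layer as a thermal resistance in series:
R_concrete block = L/(kA) = 0.195/(0.641×1.82) = 0.1671 K/W
R_outer film = 1/(h_o·A) = 1/(14.8×1.82) = 0.03713 K/W
Sum of known resistances R_other = 0.2043 K/W
Total R = ΔT/Q = 21/8.98 = 2.339 K/W
R_polyurethane foam = R_total − R_other = 2.134 K/W
k = L/(R·A) = 0.12/(2.134×1.82)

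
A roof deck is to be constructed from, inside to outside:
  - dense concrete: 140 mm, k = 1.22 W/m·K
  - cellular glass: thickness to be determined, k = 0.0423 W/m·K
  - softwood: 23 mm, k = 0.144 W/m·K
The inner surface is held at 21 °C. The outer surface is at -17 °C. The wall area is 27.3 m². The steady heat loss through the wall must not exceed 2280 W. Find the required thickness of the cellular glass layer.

L ≈ 7.64 mm

Model the wall as resistances in series:
R_dense concrete = L/(kA) = 0.14/(1.22×27.3) = 0.004203 K/W
R_softwood = L/(kA) = 0.023/(0.144×27.3) = 0.005851 K/W
Sum of the known resistances R_other = 0.01005 K/W
Required total resistance R_tot = ΔT/Q_allow = 38/2280 = 0.01667 K/W
R_cellular glass = R_tot − R_other = 0.006613 K/W
L = R·k·A = 0.006613×0.0423×27.3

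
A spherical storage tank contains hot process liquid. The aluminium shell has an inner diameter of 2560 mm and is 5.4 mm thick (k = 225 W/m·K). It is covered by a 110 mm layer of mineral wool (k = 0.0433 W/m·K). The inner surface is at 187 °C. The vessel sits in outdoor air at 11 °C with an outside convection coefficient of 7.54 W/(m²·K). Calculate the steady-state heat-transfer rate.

Radial (spherical) resistances in series:
R_aluminium shell = (1/1.28 − 1/1.2854)/(4π×225) = 1.161×10^-6 K/W
R_mineral wool = (1/1.2854 − 1/1.3954)/(4π×0.0433) = 0.1127 K/W
R_outer film = 1/(h·4πr_o²) = 1/(7.54×4π×1.3954²) = 0.00542 K/W
R_total = 0.1181 K/W
Q = ΔT/R_total = 176/0.1181

Q ≈ 1490 W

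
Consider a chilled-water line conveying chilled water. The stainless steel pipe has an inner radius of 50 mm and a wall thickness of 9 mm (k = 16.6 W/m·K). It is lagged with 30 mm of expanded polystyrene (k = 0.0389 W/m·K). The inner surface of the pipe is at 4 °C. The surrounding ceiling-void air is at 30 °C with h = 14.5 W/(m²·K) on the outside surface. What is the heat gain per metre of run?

Treating each annulus and film as a series resistance:
R_stainless steel pipe wall = ln(59/50)/(2π×16.6×1) = 0.001587 K/W
R_expanded polystyrene = ln(89/59)/(2π×0.0389×1) = 1.682 K/W
R_outer film = 1/(h_o·2πr_oL) = 1/(14.5×2π×0.089×1) = 0.1233 K/W
R_total = 1.807 K/W
Q = ΔT/R_total = 26/1.807

q′ ≈ 14.4 W/m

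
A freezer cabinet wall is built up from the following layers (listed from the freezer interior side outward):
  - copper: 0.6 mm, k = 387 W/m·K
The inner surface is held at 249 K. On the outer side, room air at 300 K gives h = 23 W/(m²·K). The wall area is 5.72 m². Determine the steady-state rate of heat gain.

Treating each layer as a thermal resistance in series:
R_copper = L/(kA) = 0.0006/(387×5.72) = 2.71×10^-7 K/W
R_outer film = 1/(h_o·A) = 1/(23×5.72) = 0.007601 K/W
R_total = 0.007601 K/W
Q = ΔT / R_total = 51 / 0.007601

Q ≈ 6710 W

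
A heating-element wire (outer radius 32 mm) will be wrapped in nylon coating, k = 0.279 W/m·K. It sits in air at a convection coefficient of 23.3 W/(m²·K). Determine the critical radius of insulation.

r_cr ≈ 12 mm

For a cylinder r_cr = k/h = 0.279/23.3
r_cr = 12 mm; since the bare radius (32 mm) is above r_cr, any added insulation will reduce heat loss.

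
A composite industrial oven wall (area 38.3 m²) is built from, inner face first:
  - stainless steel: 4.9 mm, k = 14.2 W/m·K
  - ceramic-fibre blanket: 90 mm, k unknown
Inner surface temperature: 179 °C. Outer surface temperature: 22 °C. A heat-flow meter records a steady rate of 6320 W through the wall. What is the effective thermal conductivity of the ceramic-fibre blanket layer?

Thermal resistances in series:
R_stainless steel = L/(kA) = 0.0049/(14.2×38.3) = 9.01×10^-6 K/W
Sum of known resistances R_other = 9.01×10^-6 K/W
Total R = ΔT/Q = 157/6320 = 0.02484 K/W
R_ceramic-fibre blanket = R_total − R_other = 0.02483 K/W
k = L/(R·A) = 0.09/(0.02483×38.3)

k ≈ 0.0946 W/(m·K)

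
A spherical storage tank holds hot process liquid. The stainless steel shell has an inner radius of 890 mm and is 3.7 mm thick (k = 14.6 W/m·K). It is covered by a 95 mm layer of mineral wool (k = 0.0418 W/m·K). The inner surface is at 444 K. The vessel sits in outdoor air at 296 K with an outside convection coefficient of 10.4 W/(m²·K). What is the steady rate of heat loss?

Q ≈ 696 W

Radial (spherical) resistances in series:
R_stainless steel shell = (1/0.89 − 1/0.8937)/(4π×14.6) = 2.535×10^-5 K/W
R_mineral wool = (1/0.8937 − 1/0.9887)/(4π×0.0418) = 0.2047 K/W
R_outer film = 1/(h·4πr_o²) = 1/(10.4×4π×0.9887²) = 0.007828 K/W
R_total = 0.2125 K/W
Q = ΔT/R_total = 148/0.2125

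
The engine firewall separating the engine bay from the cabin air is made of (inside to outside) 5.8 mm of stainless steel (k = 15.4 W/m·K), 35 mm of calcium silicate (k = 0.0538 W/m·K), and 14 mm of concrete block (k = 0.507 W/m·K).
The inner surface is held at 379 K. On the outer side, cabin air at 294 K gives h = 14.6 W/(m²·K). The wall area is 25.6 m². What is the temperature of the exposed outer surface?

Series thermal resistances:
R_stainless steel = L/(kA) = 0.0058/(15.4×25.6) = 1.471×10^-5 K/W
R_calcium silicate = L/(kA) = 0.035/(0.0538×25.6) = 0.02541 K/W
R_concrete block = L/(kA) = 0.014/(0.507×25.6) = 0.001079 K/W
R_outer film = 1/(h_o·A) = 1/(14.6×25.6) = 0.002676 K/W
R_total = 0.02918 K/W;  Q = ΔT/R_total = 85/0.02918 = 2913 W
T_interface = T_inner − Q·ΣR(inner→interface) = 379 − 2910×0.02651

T ≈ 302 K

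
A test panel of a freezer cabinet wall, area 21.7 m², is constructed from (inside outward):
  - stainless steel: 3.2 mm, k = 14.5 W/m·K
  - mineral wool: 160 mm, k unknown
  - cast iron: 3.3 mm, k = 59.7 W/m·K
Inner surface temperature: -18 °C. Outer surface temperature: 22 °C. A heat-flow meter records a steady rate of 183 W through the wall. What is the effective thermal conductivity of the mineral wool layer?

Series thermal resistances:
R_stainless steel = L/(kA) = 0.0032/(14.5×21.7) = 1.017×10^-5 K/W
R_cast iron = L/(kA) = 0.0033/(59.7×21.7) = 2.547×10^-6 K/W
Sum of known resistances R_other = 1.272×10^-5 K/W
Total R = ΔT/Q = 40/183 = 0.2186 K/W
R_mineral wool = R_total − R_other = 0.2186 K/W
k = L/(R·A) = 0.16/(0.2186×21.7)

k ≈ 0.0337 W/(m·K)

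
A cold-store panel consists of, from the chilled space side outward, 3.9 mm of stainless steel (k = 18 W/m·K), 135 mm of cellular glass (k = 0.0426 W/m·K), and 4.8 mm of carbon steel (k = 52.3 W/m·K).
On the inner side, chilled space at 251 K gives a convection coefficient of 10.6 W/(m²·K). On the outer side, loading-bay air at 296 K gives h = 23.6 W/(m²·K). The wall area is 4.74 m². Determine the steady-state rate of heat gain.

Using the resistance-network approach (series):
R_inner film = 1/(h_i·A) = 1/(10.6×4.74) = 0.0199 K/W
R_stainless steel = L/(kA) = 0.0039/(18×4.74) = 4.571×10^-5 K/W
R_cellular glass = L/(kA) = 0.135/(0.0426×4.74) = 0.6686 K/W
R_carbon steel = L/(kA) = 0.0048/(52.3×4.74) = 1.936×10^-5 K/W
R_outer film = 1/(h_o·A) = 1/(23.6×4.74) = 0.008939 K/W
R_total = 0.6975 K/W
Q = ΔT / R_total = 45 / 0.6975

Q ≈ 64.5 W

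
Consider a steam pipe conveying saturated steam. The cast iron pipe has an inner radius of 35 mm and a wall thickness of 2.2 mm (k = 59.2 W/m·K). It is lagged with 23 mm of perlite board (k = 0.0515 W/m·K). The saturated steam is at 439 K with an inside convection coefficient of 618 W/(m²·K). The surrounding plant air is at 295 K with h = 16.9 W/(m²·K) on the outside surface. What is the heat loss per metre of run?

q′ ≈ 87.2 W/m

For a radial system each layer contributes R = ln(r_out/r_in)/(2πkL); films add R = 1/(hA).
R_inner film = 1/(h_i·2πr₁L) = 1/(618×2π×0.035×1) = 0.007358 K/W
R_cast iron pipe wall = ln(37.2/35)/(2π×59.2×1) = 1.639×10^-4 K/W
R_perlite board = ln(60.2/37.2)/(2π×0.0515×1) = 1.488 K/W
R_outer film = 1/(h_o·2πr_oL) = 1/(16.9×2π×0.0602×1) = 0.1564 K/W
R_total = 1.652 K/W
Q = ΔT/R_total = 144/1.652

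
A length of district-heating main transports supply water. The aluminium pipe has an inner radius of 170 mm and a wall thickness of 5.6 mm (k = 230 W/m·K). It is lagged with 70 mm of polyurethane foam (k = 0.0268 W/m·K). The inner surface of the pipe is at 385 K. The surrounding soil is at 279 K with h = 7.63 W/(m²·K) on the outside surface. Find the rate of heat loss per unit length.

Radial resistances (cylindrical: R_cond = ln(r_o/r_i)/(2πkL), R_conv = 1/(h·2πrL)):
R_aluminium pipe wall = ln(175.6/170)/(2π×230×1) = 2.243×10^-5 K/W
R_polyurethane foam = ln(245.6/175.6)/(2π×0.0268×1) = 1.992 K/W
R_outer film = 1/(h_o·2πr_oL) = 1/(7.63×2π×0.2456×1) = 0.08493 K/W
R_total = 2.077 K/W
Q = ΔT/R_total = 106/2.077

q′ ≈ 51 W/m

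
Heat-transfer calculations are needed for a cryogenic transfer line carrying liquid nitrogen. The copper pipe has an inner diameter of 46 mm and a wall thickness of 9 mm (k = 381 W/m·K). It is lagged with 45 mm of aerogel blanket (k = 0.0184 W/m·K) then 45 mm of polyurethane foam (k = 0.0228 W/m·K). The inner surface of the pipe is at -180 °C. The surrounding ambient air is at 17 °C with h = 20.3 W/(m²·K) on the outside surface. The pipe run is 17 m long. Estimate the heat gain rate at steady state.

Cylindrical conduction, so R = ln(r₂/r₁)/(2πkL) per layer, in series:
R_copper pipe wall = ln(32/23)/(2π×381×17) = 8.115×10^-6 K/W
R_aerogel blanket = ln(77/32)/(2π×0.0184×17) = 0.4468 K/W
R_polyurethane foam = ln(122/77)/(2π×0.0228×17) = 0.189 K/W
R_outer film = 1/(h_o·2πr_oL) = 1/(20.3×2π×0.122×17) = 0.00378 K/W
R_total = 0.6395 K/W
Q = ΔT/R_total = 197/0.6395

Q ≈ 308 W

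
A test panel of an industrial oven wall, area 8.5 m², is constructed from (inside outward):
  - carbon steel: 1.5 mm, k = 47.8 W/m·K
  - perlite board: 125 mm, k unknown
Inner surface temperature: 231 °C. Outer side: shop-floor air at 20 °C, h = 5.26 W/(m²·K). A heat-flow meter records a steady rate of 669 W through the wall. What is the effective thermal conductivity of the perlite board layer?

k ≈ 0.0502 W/(m·K)

Model the wall as resistances in series:
R_carbon steel = L/(kA) = 0.0015/(47.8×8.5) = 3.692×10^-6 K/W
R_outer film = 1/(h_o·A) = 1/(5.26×8.5) = 0.02237 K/W
Sum of known resistances R_other = 0.02237 K/W
Total R = ΔT/Q = 211/669 = 0.3154 K/W
R_perlite board = R_total − R_other = 0.293 K/W
k = L/(R·A) = 0.125/(0.293×8.5)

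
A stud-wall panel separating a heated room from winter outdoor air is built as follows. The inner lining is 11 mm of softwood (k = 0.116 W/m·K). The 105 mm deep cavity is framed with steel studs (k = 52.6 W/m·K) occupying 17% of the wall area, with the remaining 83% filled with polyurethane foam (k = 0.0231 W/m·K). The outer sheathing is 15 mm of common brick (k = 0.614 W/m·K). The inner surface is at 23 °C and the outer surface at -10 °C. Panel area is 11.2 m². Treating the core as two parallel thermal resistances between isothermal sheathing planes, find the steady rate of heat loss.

Q ≈ 2820 W

Sheathing layers in series; stud and cavity paths in parallel between them.
R_inner = 0.011/(0.116×11.2) = 0.008467 K/W
R_stud  = 0.105/(52.6×0.17×11.2) = 0.001048 K/W
R_cav   = 0.105/(0.0231×0.83×11.2) = 0.489 K/W
1/R_core = 1/R_stud + 1/R_cav → R_core = 0.001046 K/W
R_outer = 0.015/(0.614×11.2) = 0.002181 K/W
R_total = 0.01169 K/W
Q = ΔT/R_total = 33/0.01169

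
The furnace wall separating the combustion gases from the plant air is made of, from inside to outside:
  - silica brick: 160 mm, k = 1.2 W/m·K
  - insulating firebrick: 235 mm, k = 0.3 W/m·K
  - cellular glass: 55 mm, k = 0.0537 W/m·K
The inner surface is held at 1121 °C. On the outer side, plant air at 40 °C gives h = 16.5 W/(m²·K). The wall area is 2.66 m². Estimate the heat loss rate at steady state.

Q ≈ 1440 W

Model the wall as resistances in series:
R_silica brick = L/(kA) = 0.16/(1.2×2.66) = 0.05013 K/W
R_insulating firebrick = L/(kA) = 0.235/(0.3×2.66) = 0.2945 K/W
R_cellular glass = L/(kA) = 0.055/(0.0537×2.66) = 0.385 K/W
R_outer film = 1/(h_o·A) = 1/(16.5×2.66) = 0.02278 K/W
R_total = 0.7524 K/W
Q = ΔT / R_total = 1081 / 0.7524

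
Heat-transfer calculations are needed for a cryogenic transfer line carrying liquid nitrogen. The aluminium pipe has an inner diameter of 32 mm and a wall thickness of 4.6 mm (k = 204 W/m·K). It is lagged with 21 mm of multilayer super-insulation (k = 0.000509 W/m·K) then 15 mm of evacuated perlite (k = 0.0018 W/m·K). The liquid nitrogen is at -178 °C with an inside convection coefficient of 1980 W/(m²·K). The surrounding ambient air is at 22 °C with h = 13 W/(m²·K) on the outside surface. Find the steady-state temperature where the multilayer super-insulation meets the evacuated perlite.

T ≈ -0.202 °C

Radial resistances (cylindrical: R_cond = ln(r_o/r_i)/(2πkL), R_conv = 1/(h·2πrL)):
R_inner film = 1/(h_i·2πr₁L) = 1/(1980×2π×0.016×1) = 0.005024 K/W
R_aluminium pipe wall = ln(20.6/16)/(2π×204×1) = 1.972×10^-4 K/W
R_multilayer super-insulation = ln(41.6/20.6)/(2π×0.000509×1) = 219.8 K/W
R_evacuated perlite = ln(56.6/41.6)/(2π×0.0018×1) = 27.23 K/W
R_outer film = 1/(h_o·2πr_oL) = 1/(13×2π×0.0566×1) = 0.2163 K/W
R_total = 247.2 K/W
Q = ΔT/R_total = 200/247.2
Q = 0.809 W/m
T_interface = T_inner + Q·ΣR(inner→interface) = -178 + 0.809×219.8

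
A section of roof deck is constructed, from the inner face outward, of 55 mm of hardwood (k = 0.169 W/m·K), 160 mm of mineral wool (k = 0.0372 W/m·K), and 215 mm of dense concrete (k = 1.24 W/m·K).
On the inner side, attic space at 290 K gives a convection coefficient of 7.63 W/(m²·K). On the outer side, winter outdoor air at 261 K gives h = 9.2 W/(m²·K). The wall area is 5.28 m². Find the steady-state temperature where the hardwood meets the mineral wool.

Using the resistance-network approach (series):
R_inner film = 1/(h_i·A) = 1/(7.63×5.28) = 0.02482 K/W
R_hardwood = L/(kA) = 0.055/(0.169×5.28) = 0.06164 K/W
R_mineral wool = L/(kA) = 0.16/(0.0372×5.28) = 0.8146 K/W
R_dense concrete = L/(kA) = 0.215/(1.24×5.28) = 0.03284 K/W
R_outer film = 1/(h_o·A) = 1/(9.2×5.28) = 0.02059 K/W
R_total = 0.9545 K/W;  Q = ΔT/R_total = 29/0.9545 = 30.38 W
T_interface = T_inner − Q·ΣR(inner→interface) = 290 − 30.4×0.08646

T ≈ 287 K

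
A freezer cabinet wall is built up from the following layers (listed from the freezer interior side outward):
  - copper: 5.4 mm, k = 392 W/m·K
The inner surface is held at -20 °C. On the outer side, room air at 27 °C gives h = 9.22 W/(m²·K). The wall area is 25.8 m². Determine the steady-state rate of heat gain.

Treating each layer as a thermal resistance in series:
R_copper = L/(kA) = 0.0054/(392×25.8) = 5.339×10^-7 K/W
R_outer film = 1/(h_o·A) = 1/(9.22×25.8) = 0.004204 K/W
R_total = 0.004204 K/W
Q = ΔT / R_total = 47 / 0.004204

Q ≈ 11200 W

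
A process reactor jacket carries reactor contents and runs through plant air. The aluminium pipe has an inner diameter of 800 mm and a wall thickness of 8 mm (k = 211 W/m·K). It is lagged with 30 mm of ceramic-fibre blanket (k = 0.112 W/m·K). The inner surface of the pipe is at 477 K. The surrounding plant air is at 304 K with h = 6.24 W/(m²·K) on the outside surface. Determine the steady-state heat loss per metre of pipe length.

q′ ≈ 1090 W/m

Per-layer cylindrical resistances, series-summed:
R_aluminium pipe wall = ln(408/400)/(2π×211×1) = 1.494×10^-5 K/W
R_ceramic-fibre blanket = ln(438/408)/(2π×0.112×1) = 0.1008 K/W
R_outer film = 1/(h_o·2πr_oL) = 1/(6.24×2π×0.438×1) = 0.05823 K/W
R_total = 0.1591 K/W
Q = ΔT/R_total = 173/0.1591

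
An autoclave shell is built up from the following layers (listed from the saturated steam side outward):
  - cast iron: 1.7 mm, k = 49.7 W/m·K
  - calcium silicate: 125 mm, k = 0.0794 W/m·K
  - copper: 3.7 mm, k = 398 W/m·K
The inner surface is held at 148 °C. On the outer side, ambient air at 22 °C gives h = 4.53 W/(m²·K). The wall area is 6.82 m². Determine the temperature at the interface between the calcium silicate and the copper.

Model the wall as resistances in series:
R_cast iron = L/(kA) = 0.0017/(49.7×6.82) = 5.015×10^-6 K/W
R_calcium silicate = L/(kA) = 0.125/(0.0794×6.82) = 0.2308 K/W
R_copper = L/(kA) = 0.0037/(398×6.82) = 1.363×10^-6 K/W
R_outer film = 1/(h_o·A) = 1/(4.53×6.82) = 0.03237 K/W
R_total = 0.2632 K/W;  Q = ΔT/R_total = 126/0.2632 = 478.7 W
T_interface = T_inner − Q·ΣR(inner→interface) = 148 − 479×0.2308

T ≈ 37.5 °C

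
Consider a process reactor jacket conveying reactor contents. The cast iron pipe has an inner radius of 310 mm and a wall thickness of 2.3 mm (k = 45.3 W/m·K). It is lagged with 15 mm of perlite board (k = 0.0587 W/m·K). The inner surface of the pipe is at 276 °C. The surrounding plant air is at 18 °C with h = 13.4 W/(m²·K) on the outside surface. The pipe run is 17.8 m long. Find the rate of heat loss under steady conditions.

Q ≈ 28100 W

For a radial system each layer contributes R = ln(r_out/r_in)/(2πkL); films add R = 1/(hA).
R_cast iron pipe wall = ln(312.3/310)/(2π×45.3×17.8) = 1.459×10^-6 K/W
R_perlite board = ln(327.3/312.3)/(2π×0.0587×17.8) = 0.007146 K/W
R_outer film = 1/(h_o·2πr_oL) = 1/(13.4×2π×0.3273×17.8) = 0.002039 K/W
R_total = 0.009186 K/W
Q = ΔT/R_total = 258/0.009186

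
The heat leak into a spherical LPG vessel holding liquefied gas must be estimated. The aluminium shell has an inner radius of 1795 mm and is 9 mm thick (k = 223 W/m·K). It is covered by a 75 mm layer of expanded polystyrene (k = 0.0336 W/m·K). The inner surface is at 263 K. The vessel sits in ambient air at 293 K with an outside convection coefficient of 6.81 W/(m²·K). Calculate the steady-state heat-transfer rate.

Q ≈ 538 W

Radial (spherical) resistances in series:
R_aluminium shell = (1/1.795 − 1/1.804)/(4π×223) = 9.918×10^-7 K/W
R_expanded polystyrene = (1/1.804 − 1/1.879)/(4π×0.0336) = 0.0524 K/W
R_outer film = 1/(h·4πr_o²) = 1/(6.81×4π×1.879²) = 0.00331 K/W
R_total = 0.05571 K/W
Q = ΔT/R_total = 30/0.05571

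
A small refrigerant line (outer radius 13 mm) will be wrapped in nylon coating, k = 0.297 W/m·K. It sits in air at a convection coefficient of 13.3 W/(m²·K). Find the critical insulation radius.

For a cylinder r_cr = k/h = 0.297/13.3
r_cr = 22.3 mm; since the bare radius (13 mm) is below r_cr, adding a thin layer of insulation will *increase* heat loss.

r_cr ≈ 22.3 mm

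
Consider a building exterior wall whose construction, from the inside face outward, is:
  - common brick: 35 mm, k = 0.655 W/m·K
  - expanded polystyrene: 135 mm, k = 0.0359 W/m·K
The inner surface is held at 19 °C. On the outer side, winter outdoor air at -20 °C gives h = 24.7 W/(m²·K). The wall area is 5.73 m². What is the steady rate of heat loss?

Model the wall as resistances in series:
R_common brick = L/(kA) = 0.035/(0.655×5.73) = 0.009325 K/W
R_expanded polystyrene = L/(kA) = 0.135/(0.0359×5.73) = 0.6563 K/W
R_outer film = 1/(h_o·A) = 1/(24.7×5.73) = 0.007066 K/W
R_total = 0.6727 K/W
Q = ΔT / R_total = 39 / 0.6727

Q ≈ 58 W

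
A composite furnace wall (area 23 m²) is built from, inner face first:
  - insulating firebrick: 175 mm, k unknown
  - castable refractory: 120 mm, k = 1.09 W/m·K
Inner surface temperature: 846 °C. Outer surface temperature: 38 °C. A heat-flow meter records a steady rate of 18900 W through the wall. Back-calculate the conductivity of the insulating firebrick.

k ≈ 0.2 W/(m·K)

Treating each layer as a thermal resistance in series:
R_castable refractory = L/(kA) = 0.12/(1.09×23) = 0.004787 K/W
Sum of known resistances R_other = 0.004787 K/W
Total R = ΔT/Q = 808/18900 = 0.04275 K/W
R_insulating firebrick = R_total − R_other = 0.03796 K/W
k = L/(R·A) = 0.175/(0.03796×23)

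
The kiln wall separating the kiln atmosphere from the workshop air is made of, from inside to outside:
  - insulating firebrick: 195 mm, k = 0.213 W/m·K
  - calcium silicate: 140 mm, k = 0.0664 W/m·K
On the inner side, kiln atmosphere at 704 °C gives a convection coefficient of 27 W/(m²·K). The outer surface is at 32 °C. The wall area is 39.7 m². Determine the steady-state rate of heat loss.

Q ≈ 8720 W

Model the wall as resistances in series:
R_inner film = 1/(h_i·A) = 1/(27×39.7) = 9.329×10^-4 K/W
R_insulating firebrick = L/(kA) = 0.195/(0.213×39.7) = 0.02306 K/W
R_calcium silicate = L/(kA) = 0.14/(0.0664×39.7) = 0.05311 K/W
R_total = 0.0771 K/W
Q = ΔT / R_total = 672 / 0.0771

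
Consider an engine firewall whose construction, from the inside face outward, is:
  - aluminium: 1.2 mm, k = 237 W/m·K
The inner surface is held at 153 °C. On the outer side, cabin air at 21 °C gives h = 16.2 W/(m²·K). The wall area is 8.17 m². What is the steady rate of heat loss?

Thermal resistances in series:
R_aluminium = L/(kA) = 0.0012/(237×8.17) = 6.197×10^-7 K/W
R_outer film = 1/(h_o·A) = 1/(16.2×8.17) = 0.007555 K/W
R_total = 0.007556 K/W
Q = ΔT / R_total = 132 / 0.007556

Q ≈ 17500 W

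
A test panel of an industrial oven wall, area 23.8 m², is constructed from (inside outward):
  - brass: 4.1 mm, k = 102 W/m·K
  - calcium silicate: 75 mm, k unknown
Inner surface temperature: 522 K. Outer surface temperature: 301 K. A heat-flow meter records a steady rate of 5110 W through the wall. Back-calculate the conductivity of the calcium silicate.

Using the resistance-network approach (series):
R_brass = L/(kA) = 0.0041/(102×23.8) = 1.689×10^-6 K/W
Sum of known resistances R_other = 1.689×10^-6 K/W
Total R = ΔT/Q = 221/5110 = 0.04325 K/W
R_calcium silicate = R_total − R_other = 0.04325 K/W
k = L/(R·A) = 0.075/(0.04325×23.8)

k ≈ 0.0729 W/(m·K)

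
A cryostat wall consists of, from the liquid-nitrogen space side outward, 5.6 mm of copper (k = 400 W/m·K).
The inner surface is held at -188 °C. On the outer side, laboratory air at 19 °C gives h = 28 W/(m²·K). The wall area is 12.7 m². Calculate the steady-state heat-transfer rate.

Thermal resistances in series:
R_copper = L/(kA) = 0.0056/(400×12.7) = 1.102×10^-6 K/W
R_outer film = 1/(h_o·A) = 1/(28×12.7) = 0.002812 K/W
R_total = 0.002813 K/W
Q = ΔT / R_total = 207 / 0.002813

Q ≈ 73600 W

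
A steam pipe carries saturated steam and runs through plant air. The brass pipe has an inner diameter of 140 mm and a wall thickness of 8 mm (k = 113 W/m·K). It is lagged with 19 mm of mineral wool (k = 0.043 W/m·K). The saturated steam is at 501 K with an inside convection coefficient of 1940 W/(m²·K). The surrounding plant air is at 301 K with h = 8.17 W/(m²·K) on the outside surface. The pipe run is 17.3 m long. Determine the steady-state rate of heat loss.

Q ≈ 3430 W

Cylindrical conduction, so R = ln(r₂/r₁)/(2πkL) per layer, in series:
R_inner film = 1/(h_i·2πr₁L) = 1/(1940×2π×0.07×17.3) = 6.774×10^-5 K/W
R_brass pipe wall = ln(78/70)/(2π×113×17.3) = 8.81×10^-6 K/W
R_mineral wool = ln(97/78)/(2π×0.043×17.3) = 0.04664 K/W
R_outer film = 1/(h_o·2πr_oL) = 1/(8.17×2π×0.097×17.3) = 0.01161 K/W
R_total = 0.05833 K/W
Q = ΔT/R_total = 200/0.05833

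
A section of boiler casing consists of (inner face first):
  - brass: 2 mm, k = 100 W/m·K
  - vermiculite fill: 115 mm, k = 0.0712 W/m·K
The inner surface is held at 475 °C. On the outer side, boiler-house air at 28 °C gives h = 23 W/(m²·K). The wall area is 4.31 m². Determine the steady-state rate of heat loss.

Q ≈ 1160 W

Series thermal resistances:
R_brass = L/(kA) = 0.002/(100×4.31) = 4.64×10^-6 K/W
R_vermiculite fill = L/(kA) = 0.115/(0.0712×4.31) = 0.3747 K/W
R_outer film = 1/(h_o·A) = 1/(23×4.31) = 0.01009 K/W
R_total = 0.3848 K/W
Q = ΔT / R_total = 447 / 0.3848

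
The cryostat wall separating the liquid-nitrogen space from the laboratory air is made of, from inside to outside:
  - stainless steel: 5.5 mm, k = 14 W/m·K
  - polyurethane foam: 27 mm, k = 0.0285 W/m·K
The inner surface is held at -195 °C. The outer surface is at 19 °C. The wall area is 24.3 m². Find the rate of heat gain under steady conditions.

Series thermal resistances:
R_stainless steel = L/(kA) = 0.0055/(14×24.3) = 1.617×10^-5 K/W
R_polyurethane foam = L/(kA) = 0.027/(0.0285×24.3) = 0.03899 K/W
R_total = 0.039 K/W
Q = ΔT / R_total = 214 / 0.039

Q ≈ 5490 W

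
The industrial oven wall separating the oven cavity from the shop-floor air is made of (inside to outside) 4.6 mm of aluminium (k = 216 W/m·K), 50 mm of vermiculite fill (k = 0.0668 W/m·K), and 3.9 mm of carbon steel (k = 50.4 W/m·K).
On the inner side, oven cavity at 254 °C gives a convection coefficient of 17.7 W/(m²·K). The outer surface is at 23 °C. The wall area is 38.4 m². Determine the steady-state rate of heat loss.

Treating each layer as a thermal resistance in series:
R_inner film = 1/(h_i·A) = 1/(17.7×38.4) = 0.001471 K/W
R_aluminium = L/(kA) = 0.0046/(216×38.4) = 5.546×10^-7 K/W
R_vermiculite fill = L/(kA) = 0.05/(0.0668×38.4) = 0.01949 K/W
R_carbon steel = L/(kA) = 0.0039/(50.4×38.4) = 2.015×10^-6 K/W
R_total = 0.02097 K/W
Q = ΔT / R_total = 231 / 0.02097

Q ≈ 11000 W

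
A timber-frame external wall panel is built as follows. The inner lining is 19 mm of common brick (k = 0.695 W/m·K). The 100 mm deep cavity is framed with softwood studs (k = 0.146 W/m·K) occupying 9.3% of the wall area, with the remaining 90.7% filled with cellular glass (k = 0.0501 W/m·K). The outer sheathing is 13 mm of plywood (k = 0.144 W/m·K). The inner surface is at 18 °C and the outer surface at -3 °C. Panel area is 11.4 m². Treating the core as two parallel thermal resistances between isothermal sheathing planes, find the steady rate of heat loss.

Q ≈ 132 W

Sheathing layers in series; stud and cavity paths in parallel between them.
R_inner = 0.019/(0.695×11.4) = 0.002398 K/W
R_stud  = 0.1/(0.146×0.093×11.4) = 0.646 K/W
R_cav   = 0.1/(0.0501×0.907×11.4) = 0.193 K/W
1/R_core = 1/R_stud + 1/R_cav → R_core = 0.1486 K/W
R_outer = 0.013/(0.144×11.4) = 0.007919 K/W
R_total = 0.1589 K/W
Q = ΔT/R_total = 21/0.1589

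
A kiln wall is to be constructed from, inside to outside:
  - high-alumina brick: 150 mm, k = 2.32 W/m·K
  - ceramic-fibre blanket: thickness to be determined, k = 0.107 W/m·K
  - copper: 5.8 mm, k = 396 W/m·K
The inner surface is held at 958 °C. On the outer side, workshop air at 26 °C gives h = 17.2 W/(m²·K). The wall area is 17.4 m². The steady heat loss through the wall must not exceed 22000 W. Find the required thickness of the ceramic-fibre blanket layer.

L ≈ 65.7 mm

Thermal resistances in series:
R_high-alumina brick = L/(kA) = 0.15/(2.32×17.4) = 0.003716 K/W
R_copper = L/(kA) = 0.0058/(396×17.4) = 8.418×10^-7 K/W
R_outer film = 1/(h_o·A) = 1/(17.2×17.4) = 0.003341 K/W
Sum of the known resistances R_other = 0.007058 K/W
Required total resistance R_tot = ΔT/Q_allow = 932/22000 = 0.04236 K/W
R_ceramic-fibre blanket = R_tot − R_other = 0.03531 K/W
L = R·k·A = 0.03531×0.107×17.4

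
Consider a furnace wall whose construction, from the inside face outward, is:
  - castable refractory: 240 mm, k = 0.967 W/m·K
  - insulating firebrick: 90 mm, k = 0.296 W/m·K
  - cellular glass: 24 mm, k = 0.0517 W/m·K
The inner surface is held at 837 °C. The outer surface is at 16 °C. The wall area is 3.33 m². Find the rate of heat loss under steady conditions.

Q ≈ 2690 W

Thermal resistances in series:
R_castable refractory = L/(kA) = 0.24/(0.967×3.33) = 0.07453 K/W
R_insulating firebrick = L/(kA) = 0.09/(0.296×3.33) = 0.09131 K/W
R_cellular glass = L/(kA) = 0.024/(0.0517×3.33) = 0.1394 K/W
R_total = 0.3052 K/W
Q = ΔT / R_total = 821 / 0.3052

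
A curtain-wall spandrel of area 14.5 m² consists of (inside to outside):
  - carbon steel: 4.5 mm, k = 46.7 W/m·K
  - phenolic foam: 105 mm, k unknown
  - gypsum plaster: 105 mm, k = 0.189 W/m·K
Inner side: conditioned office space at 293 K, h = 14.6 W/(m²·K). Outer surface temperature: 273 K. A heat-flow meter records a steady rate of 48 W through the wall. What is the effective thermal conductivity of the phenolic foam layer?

k ≈ 0.0194 W/(m·K)

Model the wall as resistances in series:
R_inner film = 1/(h_i·A) = 1/(14.6×14.5) = 0.004724 K/W
R_carbon steel = L/(kA) = 0.0045/(46.7×14.5) = 6.645×10^-6 K/W
R_gypsum plaster = L/(kA) = 0.105/(0.189×14.5) = 0.03831 K/W
Sum of known resistances R_other = 0.04304 K/W
Total R = ΔT/Q = 20/48 = 0.4167 K/W
R_phenolic foam = R_total − R_other = 0.3736 K/W
k = L/(R·A) = 0.105/(0.3736×14.5)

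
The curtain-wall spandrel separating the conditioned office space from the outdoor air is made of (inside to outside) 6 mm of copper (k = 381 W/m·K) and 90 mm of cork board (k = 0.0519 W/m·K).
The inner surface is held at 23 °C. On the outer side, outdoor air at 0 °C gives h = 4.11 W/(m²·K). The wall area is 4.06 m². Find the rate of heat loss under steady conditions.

Model the wall as resistances in series:
R_copper = L/(kA) = 0.006/(381×4.06) = 3.879×10^-6 K/W
R_cork board = L/(kA) = 0.09/(0.0519×4.06) = 0.4271 K/W
R_outer film = 1/(h_o·A) = 1/(4.11×4.06) = 0.05993 K/W
R_total = 0.4871 K/W
Q = ΔT / R_total = 23 / 0.4871

Q ≈ 47.2 W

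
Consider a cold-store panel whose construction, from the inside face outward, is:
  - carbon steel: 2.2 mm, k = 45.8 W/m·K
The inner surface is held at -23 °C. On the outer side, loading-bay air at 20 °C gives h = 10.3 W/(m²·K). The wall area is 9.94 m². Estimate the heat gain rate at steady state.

Series thermal resistances:
R_carbon steel = L/(kA) = 0.0022/(45.8×9.94) = 4.832×10^-6 K/W
R_outer film = 1/(h_o·A) = 1/(10.3×9.94) = 0.009767 K/W
R_total = 0.009772 K/W
Q = ΔT / R_total = 43 / 0.009772

Q ≈ 4400 W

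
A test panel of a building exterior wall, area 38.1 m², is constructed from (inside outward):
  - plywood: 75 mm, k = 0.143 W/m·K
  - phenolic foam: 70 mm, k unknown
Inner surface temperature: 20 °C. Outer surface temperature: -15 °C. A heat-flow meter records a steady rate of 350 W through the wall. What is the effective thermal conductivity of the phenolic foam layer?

Thermal resistances in series:
R_plywood = L/(kA) = 0.075/(0.143×38.1) = 0.01377 K/W
Sum of known resistances R_other = 0.01377 K/W
Total R = ΔT/Q = 35/350 = 0.1 K/W
R_phenolic foam = R_total − R_other = 0.08623 K/W
k = L/(R·A) = 0.07/(0.08623×38.1)

k ≈ 0.0213 W/(m·K)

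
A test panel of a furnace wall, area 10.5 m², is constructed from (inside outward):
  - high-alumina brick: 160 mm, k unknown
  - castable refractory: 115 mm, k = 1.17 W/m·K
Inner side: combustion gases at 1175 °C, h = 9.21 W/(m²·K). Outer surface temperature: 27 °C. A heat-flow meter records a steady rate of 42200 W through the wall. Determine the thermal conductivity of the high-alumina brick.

Model the wall as resistances in series:
R_inner film = 1/(h_i·A) = 1/(9.21×10.5) = 0.01034 K/W
R_castable refractory = L/(kA) = 0.115/(1.17×10.5) = 0.009361 K/W
Sum of known resistances R_other = 0.0197 K/W
Total R = ΔT/Q = 1148/42200 = 0.0272 K/W
R_high-alumina brick = R_total − R_other = 0.007502 K/W
k = L/(R·A) = 0.16/(0.007502×10.5)

k ≈ 2.03 W/(m·K)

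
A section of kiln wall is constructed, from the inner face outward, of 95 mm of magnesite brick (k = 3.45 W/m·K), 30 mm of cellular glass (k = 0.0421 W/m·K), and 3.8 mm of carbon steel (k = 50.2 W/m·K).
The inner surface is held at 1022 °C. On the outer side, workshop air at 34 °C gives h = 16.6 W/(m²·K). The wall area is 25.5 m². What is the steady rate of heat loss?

Q ≈ 31500 W

Thermal resistances in series:
R_magnesite brick = L/(kA) = 0.095/(3.45×25.5) = 0.00108 K/W
R_cellular glass = L/(kA) = 0.03/(0.0421×25.5) = 0.02794 K/W
R_carbon steel = L/(kA) = 0.0038/(50.2×25.5) = 2.969×10^-6 K/W
R_outer film = 1/(h_o·A) = 1/(16.6×25.5) = 0.002362 K/W
R_total = 0.03139 K/W
Q = ΔT / R_total = 988 / 0.03139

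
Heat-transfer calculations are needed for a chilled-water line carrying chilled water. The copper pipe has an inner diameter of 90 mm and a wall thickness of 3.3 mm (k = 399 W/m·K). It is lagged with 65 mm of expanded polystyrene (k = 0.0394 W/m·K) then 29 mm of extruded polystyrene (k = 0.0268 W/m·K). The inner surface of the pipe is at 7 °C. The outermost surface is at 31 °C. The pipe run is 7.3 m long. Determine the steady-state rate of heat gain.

Q ≈ 36.5 W

For a radial system each layer contributes R = ln(r_out/r_in)/(2πkL); films add R = 1/(hA).
R_copper pipe wall = ln(48.3/45)/(2π×399×7.3) = 3.867×10^-6 K/W
R_expanded polystyrene = ln(113.3/48.3)/(2π×0.0394×7.3) = 0.4718 K/W
R_extruded polystyrene = ln(142.3/113.3)/(2π×0.0268×7.3) = 0.1854 K/W
R_total = 0.6572 K/W
Q = ΔT/R_total = 24/0.6572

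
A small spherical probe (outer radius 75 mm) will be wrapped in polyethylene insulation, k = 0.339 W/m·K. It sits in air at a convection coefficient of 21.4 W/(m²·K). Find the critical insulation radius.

r_cr ≈ 31.7 mm

For a sphere r_cr = 2k/h = 2×0.339/21.4
r_cr = 31.7 mm; since the bare radius (75 mm) is above r_cr, any added insulation will reduce heat loss.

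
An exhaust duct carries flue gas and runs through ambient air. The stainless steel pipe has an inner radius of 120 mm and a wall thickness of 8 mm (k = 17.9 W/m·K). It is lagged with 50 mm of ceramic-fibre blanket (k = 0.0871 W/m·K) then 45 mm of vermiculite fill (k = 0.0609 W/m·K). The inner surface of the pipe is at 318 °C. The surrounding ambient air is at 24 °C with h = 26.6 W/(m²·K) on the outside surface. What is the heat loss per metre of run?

Radial resistances (cylindrical: R_cond = ln(r_o/r_i)/(2πkL), R_conv = 1/(h·2πrL)):
R_stainless steel pipe wall = ln(128/120)/(2π×17.9×1) = 5.738×10^-4 K/W
R_ceramic-fibre blanket = ln(178/128)/(2π×0.0871×1) = 0.6025 K/W
R_vermiculite fill = ln(223/178)/(2π×0.0609×1) = 0.589 K/W
R_outer film = 1/(h_o·2πr_oL) = 1/(26.6×2π×0.223×1) = 0.02683 K/W
R_total = 1.219 K/W
Q = ΔT/R_total = 294/1.219

q′ ≈ 241 W/m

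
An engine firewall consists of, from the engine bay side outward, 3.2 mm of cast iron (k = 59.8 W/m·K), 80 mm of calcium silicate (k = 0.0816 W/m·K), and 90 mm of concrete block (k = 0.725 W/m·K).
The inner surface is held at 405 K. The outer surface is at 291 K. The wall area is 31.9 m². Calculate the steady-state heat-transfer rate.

Model the wall as resistances in series:
R_cast iron = L/(kA) = 0.0032/(59.8×31.9) = 1.677×10^-6 K/W
R_calcium silicate = L/(kA) = 0.08/(0.0816×31.9) = 0.03073 K/W
R_concrete block = L/(kA) = 0.09/(0.725×31.9) = 0.003891 K/W
R_total = 0.03463 K/W
Q = ΔT / R_total = 114 / 0.03463

Q ≈ 3290 W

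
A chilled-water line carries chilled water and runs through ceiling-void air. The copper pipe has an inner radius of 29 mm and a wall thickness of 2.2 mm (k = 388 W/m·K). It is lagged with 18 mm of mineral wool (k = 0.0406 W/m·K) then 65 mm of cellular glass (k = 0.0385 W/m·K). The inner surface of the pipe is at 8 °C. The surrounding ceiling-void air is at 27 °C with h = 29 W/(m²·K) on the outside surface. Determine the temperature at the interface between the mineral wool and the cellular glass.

Treating each annulus and film as a series resistance:
R_copper pipe wall = ln(31.2/29)/(2π×388×1) = 2.999×10^-5 K/W
R_mineral wool = ln(49.2/31.2)/(2π×0.0406×1) = 1.785 K/W
R_cellular glass = ln(114.2/49.2)/(2π×0.0385×1) = 3.481 K/W
R_outer film = 1/(h_o·2πr_oL) = 1/(29×2π×0.1142×1) = 0.04806 K/W
R_total = 5.315 K/W
Q = ΔT/R_total = 19/5.315
Q = 3.58 W/m
T_interface = T_inner + Q·ΣR(inner→interface) = 8 + 3.58×1.786

T ≈ 14.4 °C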